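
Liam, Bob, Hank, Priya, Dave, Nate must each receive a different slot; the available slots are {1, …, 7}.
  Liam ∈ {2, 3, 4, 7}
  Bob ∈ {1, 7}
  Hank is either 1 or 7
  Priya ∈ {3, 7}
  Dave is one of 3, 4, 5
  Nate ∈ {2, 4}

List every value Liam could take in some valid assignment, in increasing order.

Among the 6 variables, 5 fits only Dave (and all 6 values in {1, 2, 3, 4, 5, 7} must be used), so Dave = 5.
Bob and Hank between them cover only {1, 7} — a naked pair. Remove those values from Liam, Priya.
Priya has just one choice, so Priya = 3. Remove 3 from Liam.
No further eliminations apply; Liam can still be any of 2, 4.

2, 4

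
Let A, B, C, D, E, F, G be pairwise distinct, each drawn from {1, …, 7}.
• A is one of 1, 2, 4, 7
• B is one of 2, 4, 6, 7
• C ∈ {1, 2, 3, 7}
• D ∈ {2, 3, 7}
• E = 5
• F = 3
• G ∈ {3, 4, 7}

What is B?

6

E has just one choice, so E = 5.
F has just one choice, so F = 3. Remove 3 from C, D, G.
The 5 still-open variables draw from only 5 values {1, 2, 4, 6, 7}, so each is used; only B can be 6, hence B = 6.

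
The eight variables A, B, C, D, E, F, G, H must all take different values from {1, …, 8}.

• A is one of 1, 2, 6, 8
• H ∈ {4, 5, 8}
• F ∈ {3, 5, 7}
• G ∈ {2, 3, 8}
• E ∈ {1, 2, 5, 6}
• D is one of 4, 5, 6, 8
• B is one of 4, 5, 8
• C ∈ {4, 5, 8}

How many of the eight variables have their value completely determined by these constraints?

The 8 variables draw from only 8 values {1, 2, 3, 4, 5, 6, 7, 8}, so each is used; only F can be 7, hence F = 7.
Among the 7 still-open variables, 3 fits only G (and all 7 values in {1, 2, 3, 4, 5, 6, 8} must be used), so G = 3.
The 3 variables B, C, H are confined to {4, 5, 8}, which locks those values in; drop them from A, D, E.
D has just one choice, so D = 6. So A, E can't be 6.
Determined: D=6, F=7, G=3. The other variables each still have more than one consistent value. That makes 3.

3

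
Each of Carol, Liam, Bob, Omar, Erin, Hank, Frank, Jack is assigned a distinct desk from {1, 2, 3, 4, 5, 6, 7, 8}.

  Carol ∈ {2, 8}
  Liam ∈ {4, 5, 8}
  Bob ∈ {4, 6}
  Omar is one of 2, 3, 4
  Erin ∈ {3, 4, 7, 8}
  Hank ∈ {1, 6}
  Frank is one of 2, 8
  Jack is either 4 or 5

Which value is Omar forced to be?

3

The 8 variables draw from only 8 values {1, 2, 3, 4, 5, 6, 7, 8}, so each is used; only Hank can be 1, hence Hank = 1.
The 7 still-open variables draw from only 7 values {2, 3, 4, 5, 6, 7, 8}, so each is used; only Bob can be 6, hence Bob = 6.
Among the 6 still-open variables, 7 fits only Erin (and all 6 values in {2, 3, 4, 5, 7, 8} must be used), so Erin = 7.
The 5 still-open variables draw from only 5 values {2, 3, 4, 5, 8}, so each is used; only Omar can be 3, hence Omar = 3.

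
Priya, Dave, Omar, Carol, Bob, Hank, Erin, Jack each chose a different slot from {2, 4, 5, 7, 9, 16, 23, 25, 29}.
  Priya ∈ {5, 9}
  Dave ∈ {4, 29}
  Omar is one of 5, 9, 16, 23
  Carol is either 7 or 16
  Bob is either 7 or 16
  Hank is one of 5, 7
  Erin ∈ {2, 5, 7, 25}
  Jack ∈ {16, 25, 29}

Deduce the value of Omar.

23

Carol and Bob share exactly the 2 values {7, 16}; by pigeonhole those values go to them, so strike 7, 16 from Omar, Hank, Erin, Jack.
Hank has just one choice, so Hank = 5. Strike 5 from Priya, Omar, Erin.
That leaves Priya = 9. Strike 9 from Omar.
So Omar = 23.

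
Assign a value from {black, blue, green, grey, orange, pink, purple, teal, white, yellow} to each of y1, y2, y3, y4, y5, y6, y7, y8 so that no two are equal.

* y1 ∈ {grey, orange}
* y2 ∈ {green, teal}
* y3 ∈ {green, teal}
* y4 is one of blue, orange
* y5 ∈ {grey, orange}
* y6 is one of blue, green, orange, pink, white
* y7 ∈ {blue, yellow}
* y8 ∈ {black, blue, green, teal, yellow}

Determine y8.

black

y1 and y5 between them cover only {grey, orange} — a naked pair. Remove those values from y4, y6.
y4's domain is down to {blue}, so y4 = blue. So y6, y7, y8 can't be blue.
That leaves y7 = yellow. Remove yellow from y8.
y2 and y3 share exactly the 2 values {green, teal}; by pigeonhole those values go to them, so strike green, teal from y6, y8.
So y8 = black.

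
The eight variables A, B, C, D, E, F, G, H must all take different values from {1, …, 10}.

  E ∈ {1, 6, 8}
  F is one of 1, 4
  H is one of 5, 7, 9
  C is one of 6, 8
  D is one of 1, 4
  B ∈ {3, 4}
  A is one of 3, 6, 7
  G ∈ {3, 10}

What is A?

D and F share exactly the 2 values {1, 4}; by pigeonhole those values go to them, so strike 1, 4 from B, E.
B has just one choice, so B = 3. Remove 3 from A, G.
G has just one choice, so G = 10.
C and E between them cover only {6, 8} — a naked pair. Remove those values from A.
So A = 7.

7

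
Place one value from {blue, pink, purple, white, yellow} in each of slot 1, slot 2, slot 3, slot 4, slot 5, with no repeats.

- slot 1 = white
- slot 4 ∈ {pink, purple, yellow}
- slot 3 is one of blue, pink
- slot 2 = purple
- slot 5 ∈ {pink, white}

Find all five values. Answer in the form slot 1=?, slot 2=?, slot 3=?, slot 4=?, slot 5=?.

slot 1=white, slot 2=purple, slot 3=blue, slot 4=yellow, slot 5=pink

slot 1's domain is down to {white}, so slot 1 = white. Eliminate white elsewhere: slot 5.
slot 2 must be purple (only option left). Strike purple from slot 4.
slot 5 must be pink (only option left). Remove pink from slot 3, slot 4.
That leaves slot 3 = blue.
slot 4 has just one choice, so slot 4 = yellow.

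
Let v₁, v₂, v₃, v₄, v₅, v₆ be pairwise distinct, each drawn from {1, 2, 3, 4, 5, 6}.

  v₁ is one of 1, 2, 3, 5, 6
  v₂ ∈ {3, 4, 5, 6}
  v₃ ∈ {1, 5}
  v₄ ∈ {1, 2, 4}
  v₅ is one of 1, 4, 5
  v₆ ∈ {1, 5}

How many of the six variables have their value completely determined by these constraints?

2

v₃ and v₆ between them cover only {1, 5} — a naked pair. Remove those values from v₁, v₂, v₄, v₅.
v₅ must be 4 (only option left). So v₂, v₄ can't be 4.
v₄ must be 2 (only option left). Strike 2 from v₁.
Determined: v₄=2, v₅=4. The other variables each still have more than one consistent value. That makes 2.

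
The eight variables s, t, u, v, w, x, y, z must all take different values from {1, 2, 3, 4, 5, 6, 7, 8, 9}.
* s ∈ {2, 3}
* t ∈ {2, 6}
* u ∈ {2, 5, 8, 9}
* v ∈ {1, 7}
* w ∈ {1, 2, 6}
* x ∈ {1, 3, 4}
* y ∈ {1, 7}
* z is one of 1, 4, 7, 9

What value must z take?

9

The 2 variables v and y are confined to {1, 7}, which locks those values in; drop them from w, x, z.
t and w between them cover only {2, 6} — a naked pair. Remove those values from s, u.
s must be 3 (only option left). So x can't be 3.
x has just one choice, so x = 4. Eliminate 4 elsewhere: z.
So z = 9.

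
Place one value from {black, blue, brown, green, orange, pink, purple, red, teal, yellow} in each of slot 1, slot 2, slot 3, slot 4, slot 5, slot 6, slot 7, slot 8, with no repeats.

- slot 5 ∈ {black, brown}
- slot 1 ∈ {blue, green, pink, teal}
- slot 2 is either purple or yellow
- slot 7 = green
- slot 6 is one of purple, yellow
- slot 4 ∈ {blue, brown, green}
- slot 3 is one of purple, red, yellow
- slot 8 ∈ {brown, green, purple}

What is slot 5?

black

slot 7 has just one choice, so slot 7 = green. Eliminate green elsewhere: slot 1, slot 4, slot 8.
slot 2 and slot 6 between them cover only {purple, yellow} — a naked pair. Remove those values from slot 3, slot 8.
That leaves slot 3 = red.
slot 8 must be brown (only option left). Eliminate brown elsewhere: slot 4, slot 5.
So slot 5 = black.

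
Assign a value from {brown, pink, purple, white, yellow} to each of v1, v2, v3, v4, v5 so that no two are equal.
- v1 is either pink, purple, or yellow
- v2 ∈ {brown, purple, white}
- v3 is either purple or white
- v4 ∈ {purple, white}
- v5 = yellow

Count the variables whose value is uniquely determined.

3

v5's domain is down to {yellow}, so v5 = yellow. Remove yellow from v1.
The 4 still-open variables together cover exactly {brown, pink, purple, white} — 4 values for 4 variables — and brown appears only in v2's list, so v2 = brown.
The 3 still-open variables draw from only 3 values {pink, purple, white}, so each is used; only v1 can be pink, hence v1 = pink.
Determined: v1=pink, v2=brown, v5=yellow. The other variables each still have more than one consistent value. That makes 3.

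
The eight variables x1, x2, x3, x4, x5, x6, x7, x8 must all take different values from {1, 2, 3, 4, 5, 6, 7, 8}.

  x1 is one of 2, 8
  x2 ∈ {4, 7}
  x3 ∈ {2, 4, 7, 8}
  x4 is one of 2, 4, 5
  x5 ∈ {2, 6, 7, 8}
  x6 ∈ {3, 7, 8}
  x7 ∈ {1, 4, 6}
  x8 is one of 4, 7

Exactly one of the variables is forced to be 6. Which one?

Among the 8 variables, 1 fits only x7 (and all 8 values in {1, 2, 3, 4, 5, 6, 7, 8} must be used), so x7 = 1.
Among the 7 still-open variables, 3 fits only x6 (and all 7 values in {2, 3, 4, 5, 6, 7, 8} must be used), so x6 = 3.
Among the 6 still-open variables, 5 fits only x4 (and all 6 values in {2, 4, 5, 6, 7, 8} must be used), so x4 = 5.
Among the 5 still-open variables, 6 fits only x5 (and all 5 values in {2, 4, 6, 7, 8} must be used), so x5 = 6.

x5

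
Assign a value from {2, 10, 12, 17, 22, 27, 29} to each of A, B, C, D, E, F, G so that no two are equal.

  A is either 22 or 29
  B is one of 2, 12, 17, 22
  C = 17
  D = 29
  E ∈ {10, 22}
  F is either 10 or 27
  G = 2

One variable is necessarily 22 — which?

C's domain is down to {17}, so C = 17. Eliminate 17 elsewhere: B.
D's domain is down to {29}, so D = 29. Remove 29 from A.
So 22 goes to A.

A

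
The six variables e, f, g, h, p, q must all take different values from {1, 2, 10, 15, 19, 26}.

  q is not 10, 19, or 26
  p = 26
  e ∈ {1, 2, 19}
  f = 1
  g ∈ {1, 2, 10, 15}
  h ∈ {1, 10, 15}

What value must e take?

19

f has just one choice, so f = 1. Eliminate 1 elsewhere: e, g, h, q.
p must be 26 (only option left).
The 4 still-open variables draw from only 4 values {2, 10, 15, 19}, so each is used; only e can be 19, hence e = 19.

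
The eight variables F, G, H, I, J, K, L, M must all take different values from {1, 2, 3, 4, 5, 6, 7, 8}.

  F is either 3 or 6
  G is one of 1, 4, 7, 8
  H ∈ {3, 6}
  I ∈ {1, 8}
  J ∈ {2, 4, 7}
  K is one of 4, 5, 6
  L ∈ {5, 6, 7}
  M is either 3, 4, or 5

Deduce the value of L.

The 8 variables draw from only 8 values {1, 2, 3, 4, 5, 6, 7, 8}, so each is used; only J can be 2, hence J = 2.
The 2 variables F and H are confined to {3, 6}, which locks those values in; drop them from K, L, M.
The 2 variables K and M are confined to {4, 5}, which locks those values in; drop them from G, L.
So L = 7.

7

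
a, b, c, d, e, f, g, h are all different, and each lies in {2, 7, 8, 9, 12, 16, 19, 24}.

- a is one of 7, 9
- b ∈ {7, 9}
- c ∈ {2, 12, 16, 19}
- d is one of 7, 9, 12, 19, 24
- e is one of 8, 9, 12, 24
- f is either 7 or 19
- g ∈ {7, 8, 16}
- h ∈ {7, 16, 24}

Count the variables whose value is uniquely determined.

The 8 variables draw from only 8 values {2, 7, 8, 9, 12, 16, 19, 24}, so each is used; only c can be 2, hence c = 2.
a and b between them cover only {7, 9} — a naked pair. Remove those values from d, e, f, g, h.
That leaves f = 19. Eliminate 19 elsewhere: d.
Determined: c=2, f=19. The other variables each still have more than one consistent value. That makes 2.

2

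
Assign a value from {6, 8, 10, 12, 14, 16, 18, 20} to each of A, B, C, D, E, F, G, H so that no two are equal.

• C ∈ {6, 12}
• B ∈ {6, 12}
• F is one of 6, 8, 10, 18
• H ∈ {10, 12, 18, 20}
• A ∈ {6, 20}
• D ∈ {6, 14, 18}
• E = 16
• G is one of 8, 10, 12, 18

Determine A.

E must be 16 (only option left).
Among the 7 still-open variables, 14 fits only D (and all 7 values in {6, 8, 10, 12, 14, 18, 20} must be used), so D = 14.
B and C share exactly the 2 values {6, 12}; by pigeonhole those values go to them, so strike 6, 12 from A, F, G, H.
So A = 20.

20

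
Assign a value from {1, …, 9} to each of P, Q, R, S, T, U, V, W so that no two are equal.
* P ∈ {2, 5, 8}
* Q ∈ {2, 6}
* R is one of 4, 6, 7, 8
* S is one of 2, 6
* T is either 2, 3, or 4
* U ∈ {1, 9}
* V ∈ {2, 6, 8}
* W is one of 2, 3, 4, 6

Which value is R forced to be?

The 2 variables Q and S are confined to {2, 6}, which locks those values in; drop them from P, R, T, V, W.
V's domain is down to {8}, so V = 8. Remove 8 from P, R.
P has just one choice, so P = 5.
The 2 variables T and W are confined to {3, 4}, which locks those values in; drop them from R.
So R = 7.

7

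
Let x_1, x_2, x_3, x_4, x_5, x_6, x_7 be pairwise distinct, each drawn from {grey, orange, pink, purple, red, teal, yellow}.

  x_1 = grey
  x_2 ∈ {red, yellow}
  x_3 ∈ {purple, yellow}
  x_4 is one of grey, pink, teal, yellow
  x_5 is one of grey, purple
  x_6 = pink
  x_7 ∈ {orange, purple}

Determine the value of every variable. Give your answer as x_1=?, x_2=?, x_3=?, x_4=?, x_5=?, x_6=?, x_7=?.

x_1=grey, x_2=red, x_3=yellow, x_4=teal, x_5=purple, x_6=pink, x_7=orange

x_1's domain is down to {grey}, so x_1 = grey. Remove grey from x_4, x_5.
x_5 has just one choice, so x_5 = purple. Remove purple from x_3, x_7.
That leaves x_6 = pink. Strike pink from x_4.
x_7 must be orange (only option left).
x_3's domain is down to {yellow}, so x_3 = yellow. Eliminate yellow elsewhere: x_2, x_4.
x_4 has just one choice, so x_4 = teal.
That leaves x_2 = red.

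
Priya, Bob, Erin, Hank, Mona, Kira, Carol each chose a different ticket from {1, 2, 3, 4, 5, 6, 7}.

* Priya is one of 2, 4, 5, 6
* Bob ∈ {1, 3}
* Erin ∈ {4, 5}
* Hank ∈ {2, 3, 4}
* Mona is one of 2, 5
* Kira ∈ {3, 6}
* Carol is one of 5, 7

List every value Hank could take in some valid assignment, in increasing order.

The 7 variables together cover exactly {1, 2, 3, 4, 5, 6, 7} — 7 values for 7 variables — and 1 appears only in Bob's list, so Bob = 1.
The 6 still-open variables together cover exactly {2, 3, 4, 5, 6, 7} — 6 values for 6 variables — and 7 appears only in Carol's list, so Carol = 7.
No further eliminations apply; Hank can still be any of 2, 3, 4.

2, 3, 4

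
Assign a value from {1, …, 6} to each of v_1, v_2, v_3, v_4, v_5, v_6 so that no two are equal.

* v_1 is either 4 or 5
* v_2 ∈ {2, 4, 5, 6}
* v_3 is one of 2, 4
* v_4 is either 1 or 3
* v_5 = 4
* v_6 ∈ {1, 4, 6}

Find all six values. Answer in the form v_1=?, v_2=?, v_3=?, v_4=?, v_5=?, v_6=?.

v_5's domain is down to {4}, so v_5 = 4. Eliminate 4 elsewhere: v_1, v_2, v_3, v_6.
v_1 must be 5 (only option left). Eliminate 5 elsewhere: v_2.
v_3's domain is down to {2}, so v_3 = 2. Eliminate 2 elsewhere: v_2.
v_2 has just one choice, so v_2 = 6. Eliminate 6 elsewhere: v_6.
v_6's domain is down to {1}, so v_6 = 1. Remove 1 from v_4.
That leaves v_4 = 3.

v_1=5, v_2=6, v_3=2, v_4=3, v_5=4, v_6=1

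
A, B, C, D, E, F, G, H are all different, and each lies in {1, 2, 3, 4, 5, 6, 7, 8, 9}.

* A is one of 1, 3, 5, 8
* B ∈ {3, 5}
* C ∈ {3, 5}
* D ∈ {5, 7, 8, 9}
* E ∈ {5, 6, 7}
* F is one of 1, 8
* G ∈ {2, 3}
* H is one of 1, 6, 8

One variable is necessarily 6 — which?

Among the 8 variables, 2 fits only G (and all 8 values in {1, 2, 3, 5, 6, 7, 8, 9} must be used), so G = 2.
Among the 7 still-open variables, 9 fits only D (and all 7 values in {1, 3, 5, 6, 7, 8, 9} must be used), so D = 9.
The 6 still-open variables draw from only 6 values {1, 3, 5, 6, 7, 8}, so each is used; only E can be 7, hence E = 7.
Among the 5 still-open variables, 6 fits only H (and all 5 values in {1, 3, 5, 6, 8} must be used), so H = 6.

H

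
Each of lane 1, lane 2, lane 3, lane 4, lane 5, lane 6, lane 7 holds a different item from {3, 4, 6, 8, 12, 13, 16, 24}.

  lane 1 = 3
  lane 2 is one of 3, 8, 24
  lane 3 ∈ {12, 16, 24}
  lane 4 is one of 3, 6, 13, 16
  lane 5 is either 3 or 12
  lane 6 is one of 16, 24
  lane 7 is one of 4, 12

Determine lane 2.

lane 1 has just one choice, so lane 1 = 3. Remove 3 from lane 2, lane 4, lane 5.
lane 5's domain is down to {12}, so lane 5 = 12. Remove 12 from lane 3, lane 7.
lane 7's domain is down to {4}, so lane 7 = 4.
lane 3 and lane 6 between them cover only {16, 24} — a naked pair. Remove those values from lane 2, lane 4.
So lane 2 = 8.

8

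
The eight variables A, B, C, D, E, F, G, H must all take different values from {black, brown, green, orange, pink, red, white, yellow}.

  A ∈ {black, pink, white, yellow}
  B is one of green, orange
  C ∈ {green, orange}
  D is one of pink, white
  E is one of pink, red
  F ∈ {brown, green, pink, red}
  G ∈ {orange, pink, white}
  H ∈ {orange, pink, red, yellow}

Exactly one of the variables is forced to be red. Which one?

The 8 variables draw from only 8 values {black, brown, green, orange, pink, red, white, yellow}, so each is used; only A can be black, hence A = black.
Among the 7 still-open variables, brown fits only F (and all 7 values in {brown, green, orange, pink, red, white, yellow} must be used), so F = brown.
The 6 still-open variables draw from only 6 values {green, orange, pink, red, white, yellow}, so each is used; only H can be yellow, hence H = yellow.
The 5 still-open variables draw from only 5 values {green, orange, pink, red, white}, so each is used; only E can be red, hence E = red.

E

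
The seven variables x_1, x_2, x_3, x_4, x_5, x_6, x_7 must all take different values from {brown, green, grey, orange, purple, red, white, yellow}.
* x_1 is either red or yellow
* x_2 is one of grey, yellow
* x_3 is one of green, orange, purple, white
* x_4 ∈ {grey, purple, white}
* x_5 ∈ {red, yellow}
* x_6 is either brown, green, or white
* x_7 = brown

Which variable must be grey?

x_7 has just one choice, so x_7 = brown. So x_6 can't be brown.
x_1 and x_5 between them cover only {red, yellow} — a naked pair. Remove those values from x_2.
So grey goes to x_2.

x_2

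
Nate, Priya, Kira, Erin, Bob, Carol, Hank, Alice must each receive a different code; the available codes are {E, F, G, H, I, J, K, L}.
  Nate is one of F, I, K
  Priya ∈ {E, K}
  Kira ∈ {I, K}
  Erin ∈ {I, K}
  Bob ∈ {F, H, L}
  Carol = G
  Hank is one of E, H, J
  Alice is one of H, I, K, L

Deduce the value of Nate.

Carol has just one choice, so Carol = G.
The 7 still-open variables draw from only 7 values {E, F, H, I, J, K, L}, so each is used; only Hank can be J, hence Hank = J.
Among the 6 still-open variables, E fits only Priya (and all 6 values in {E, F, H, I, K, L} must be used), so Priya = E.
Kira and Erin between them cover only {I, K} — a naked pair. Remove those values from Nate, Alice.
So Nate = F.

F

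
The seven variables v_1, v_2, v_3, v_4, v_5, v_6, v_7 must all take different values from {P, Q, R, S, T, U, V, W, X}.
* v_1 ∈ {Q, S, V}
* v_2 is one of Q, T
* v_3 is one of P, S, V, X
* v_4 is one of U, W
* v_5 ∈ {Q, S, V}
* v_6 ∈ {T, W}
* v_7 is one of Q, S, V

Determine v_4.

v_1, v_5, v_7 share exactly the 3 values {Q, S, V}; by pigeonhole those values go to them, so strike Q, S, V from v_2, v_3.
v_2 must be T (only option left). Strike T from v_6.
v_6 has just one choice, so v_6 = W. So v_4 can't be W.
So v_4 = U.

U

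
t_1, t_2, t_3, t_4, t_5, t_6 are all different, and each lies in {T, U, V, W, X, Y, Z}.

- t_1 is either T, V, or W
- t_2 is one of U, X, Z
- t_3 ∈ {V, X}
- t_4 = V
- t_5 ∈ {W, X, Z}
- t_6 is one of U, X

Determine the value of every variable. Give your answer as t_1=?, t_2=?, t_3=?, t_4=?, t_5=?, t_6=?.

t_1=T, t_2=Z, t_3=X, t_4=V, t_5=W, t_6=U

t_4 has just one choice, so t_4 = V. Remove V from t_1, t_3.
That leaves t_3 = X. Eliminate X elsewhere: t_2, t_5, t_6.
t_6's domain is down to {U}, so t_6 = U. Remove U from t_2.
t_2 has just one choice, so t_2 = Z. Eliminate Z elsewhere: t_5.
t_5 has just one choice, so t_5 = W. Strike W from t_1.
t_1 must be T (only option left).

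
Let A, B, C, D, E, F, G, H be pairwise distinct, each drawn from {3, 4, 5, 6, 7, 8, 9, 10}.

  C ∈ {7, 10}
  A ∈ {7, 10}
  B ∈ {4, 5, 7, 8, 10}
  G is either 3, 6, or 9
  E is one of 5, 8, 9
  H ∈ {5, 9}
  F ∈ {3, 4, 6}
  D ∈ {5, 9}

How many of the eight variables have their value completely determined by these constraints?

2

The 2 variables A and C are confined to {7, 10}, which locks those values in; drop them from B.
D and H share exactly the 2 values {5, 9}; by pigeonhole those values go to them, so strike 5, 9 from B, E, G.
E has just one choice, so E = 8. So B can't be 8.
B has just one choice, so B = 4. Eliminate 4 elsewhere: F.
Determined: B=4, E=8. The other variables each still have more than one consistent value. That makes 2.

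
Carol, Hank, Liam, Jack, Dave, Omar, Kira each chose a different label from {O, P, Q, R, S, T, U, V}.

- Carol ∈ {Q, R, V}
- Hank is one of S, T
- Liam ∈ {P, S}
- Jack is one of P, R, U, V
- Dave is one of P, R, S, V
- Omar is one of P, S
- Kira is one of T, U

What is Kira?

Among the 7 variables, Q fits only Carol (and all 7 values in {P, Q, R, S, T, U, V} must be used), so Carol = Q.
Liam and Omar between them cover only {P, S} — a naked pair. Remove those values from Hank, Jack, Dave.
Hank has just one choice, so Hank = T. Strike T from Kira.
So Kira = U.

U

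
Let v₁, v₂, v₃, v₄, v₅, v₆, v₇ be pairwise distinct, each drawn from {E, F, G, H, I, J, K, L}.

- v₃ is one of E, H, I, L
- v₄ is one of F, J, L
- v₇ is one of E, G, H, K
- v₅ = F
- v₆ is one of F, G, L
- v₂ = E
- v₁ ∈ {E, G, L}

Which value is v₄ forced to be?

J

v₂'s domain is down to {E}, so v₂ = E. So v₁, v₃, v₇ can't be E.
v₅ has just one choice, so v₅ = F. Strike F from v₄, v₆.
v₁ and v₆ between them cover only {G, L} — a naked pair. Remove those values from v₃, v₄, v₇.
So v₄ = J.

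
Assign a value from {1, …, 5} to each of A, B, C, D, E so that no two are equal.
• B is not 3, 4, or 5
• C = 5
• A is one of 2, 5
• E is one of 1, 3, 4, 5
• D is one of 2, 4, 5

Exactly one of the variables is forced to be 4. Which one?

C has just one choice, so C = 5. Strike 5 from A, D, E.
A has just one choice, so A = 2. Remove 2 from B, D.
So 4 goes to D.

D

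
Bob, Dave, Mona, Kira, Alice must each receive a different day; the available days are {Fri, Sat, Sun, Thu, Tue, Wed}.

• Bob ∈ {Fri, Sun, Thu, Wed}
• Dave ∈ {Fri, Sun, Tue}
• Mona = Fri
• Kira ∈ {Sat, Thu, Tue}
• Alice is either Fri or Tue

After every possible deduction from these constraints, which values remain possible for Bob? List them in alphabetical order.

Thu, Wed

Mona's domain is down to {Fri}, so Mona = Fri. Strike Fri from Bob, Dave, Alice.
Alice must be Tue (only option left). Eliminate Tue elsewhere: Dave, Kira.
Dave must be Sun (only option left). Strike Sun from Bob.
No further eliminations apply; Bob can still be any of Thu, Wed.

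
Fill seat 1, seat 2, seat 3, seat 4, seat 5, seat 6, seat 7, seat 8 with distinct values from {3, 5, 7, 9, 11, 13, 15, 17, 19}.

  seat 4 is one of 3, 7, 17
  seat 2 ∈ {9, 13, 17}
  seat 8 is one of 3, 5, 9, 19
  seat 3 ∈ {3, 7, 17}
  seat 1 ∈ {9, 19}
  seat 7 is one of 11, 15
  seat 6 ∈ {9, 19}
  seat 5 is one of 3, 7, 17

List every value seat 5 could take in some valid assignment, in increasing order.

The 2 variables seat 1 and seat 6 are confined to {9, 19}, which locks those values in; drop them from seat 2, seat 8.
The 3 variables seat 3, seat 4, seat 5 are confined to {3, 7, 17}, which locks those values in; drop them from seat 2, seat 8.
seat 2 has just one choice, so seat 2 = 13.
seat 8 must be 5 (only option left).
No further eliminations apply; seat 5 can still be any of 3, 7, 17.

3, 7, 17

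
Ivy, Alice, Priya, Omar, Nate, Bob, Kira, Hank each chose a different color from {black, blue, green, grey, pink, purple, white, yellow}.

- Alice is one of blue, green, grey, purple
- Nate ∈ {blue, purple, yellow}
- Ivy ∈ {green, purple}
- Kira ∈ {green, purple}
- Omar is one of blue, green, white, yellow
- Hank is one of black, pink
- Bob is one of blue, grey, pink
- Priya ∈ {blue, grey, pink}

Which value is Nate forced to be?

The 8 variables together cover exactly {black, blue, green, grey, pink, purple, white, yellow} — 8 values for 8 variables — and black appears only in Hank's list, so Hank = black.
The 7 still-open variables draw from only 7 values {blue, green, grey, pink, purple, white, yellow}, so each is used; only Omar can be white, hence Omar = white.
The 6 still-open variables together cover exactly {blue, green, grey, pink, purple, yellow} — 6 values for 6 variables — and yellow appears only in Nate's list, so Nate = yellow.

yellow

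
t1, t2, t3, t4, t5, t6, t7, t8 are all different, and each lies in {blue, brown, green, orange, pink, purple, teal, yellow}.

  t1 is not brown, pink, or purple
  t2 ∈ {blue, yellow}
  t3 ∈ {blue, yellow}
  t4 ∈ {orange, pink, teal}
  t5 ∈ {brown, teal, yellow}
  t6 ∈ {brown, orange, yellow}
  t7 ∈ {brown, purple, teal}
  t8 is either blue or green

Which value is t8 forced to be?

green

Among the 8 variables, pink fits only t4 (and all 8 values in {blue, brown, green, orange, pink, purple, teal, yellow} must be used), so t4 = pink.
The 7 still-open variables draw from only 7 values {blue, brown, green, orange, purple, teal, yellow}, so each is used; only t7 can be purple, hence t7 = purple.
t2 and t3 between them cover only {blue, yellow} — a naked pair. Remove those values from t1, t5, t6, t8.
So t8 = green.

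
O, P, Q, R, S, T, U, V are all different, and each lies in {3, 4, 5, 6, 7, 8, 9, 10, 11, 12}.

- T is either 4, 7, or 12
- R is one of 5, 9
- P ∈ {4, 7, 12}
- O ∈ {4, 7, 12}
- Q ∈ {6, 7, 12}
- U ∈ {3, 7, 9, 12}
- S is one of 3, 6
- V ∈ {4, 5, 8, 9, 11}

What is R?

The 3 variables O, P, T are confined to {4, 7, 12}, which locks those values in; drop them from Q, U, V.
Q must be 6 (only option left). Eliminate 6 elsewhere: S.
S must be 3 (only option left). Remove 3 from U.
U must be 9 (only option left). Remove 9 from R, V.
So R = 5.

5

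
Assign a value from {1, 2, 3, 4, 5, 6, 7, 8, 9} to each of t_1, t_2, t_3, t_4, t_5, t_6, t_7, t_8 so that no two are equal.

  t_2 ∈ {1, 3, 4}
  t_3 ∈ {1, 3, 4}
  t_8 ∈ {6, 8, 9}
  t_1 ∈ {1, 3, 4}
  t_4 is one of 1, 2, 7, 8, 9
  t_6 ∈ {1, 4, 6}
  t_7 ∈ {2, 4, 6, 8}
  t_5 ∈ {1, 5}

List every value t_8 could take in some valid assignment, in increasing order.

The 3 variables t_1, t_2, t_3 are confined to {1, 3, 4}, which locks those values in; drop them from t_4, t_5, t_6, t_7.
t_5's domain is down to {5}, so t_5 = 5.
t_6 has just one choice, so t_6 = 6. So t_7, t_8 can't be 6.
No further eliminations apply; t_8 can still be any of 8, 9.

8, 9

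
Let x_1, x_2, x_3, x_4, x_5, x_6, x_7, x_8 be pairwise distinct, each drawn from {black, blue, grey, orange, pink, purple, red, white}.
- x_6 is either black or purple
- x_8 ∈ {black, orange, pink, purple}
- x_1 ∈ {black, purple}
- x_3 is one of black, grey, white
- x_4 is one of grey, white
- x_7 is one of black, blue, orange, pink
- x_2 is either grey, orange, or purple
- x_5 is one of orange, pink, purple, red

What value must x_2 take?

orange

The 8 variables draw from only 8 values {black, blue, grey, orange, pink, purple, red, white}, so each is used; only x_7 can be blue, hence x_7 = blue.
The 7 still-open variables draw from only 7 values {black, grey, orange, pink, purple, red, white}, so each is used; only x_5 can be red, hence x_5 = red.
Among the 6 still-open variables, pink fits only x_8 (and all 6 values in {black, grey, orange, pink, purple, white} must be used), so x_8 = pink.
Among the 5 still-open variables, orange fits only x_2 (and all 5 values in {black, grey, orange, purple, white} must be used), so x_2 = orange.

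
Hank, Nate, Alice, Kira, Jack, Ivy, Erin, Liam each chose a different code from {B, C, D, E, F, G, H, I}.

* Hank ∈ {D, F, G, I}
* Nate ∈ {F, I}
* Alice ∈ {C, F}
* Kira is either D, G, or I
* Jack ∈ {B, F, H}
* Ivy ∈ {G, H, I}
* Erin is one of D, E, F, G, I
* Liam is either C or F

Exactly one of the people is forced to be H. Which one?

Among the 8 variables, B fits only Jack (and all 8 values in {B, C, D, E, F, G, H, I} must be used), so Jack = B.
The 7 still-open variables together cover exactly {C, D, E, F, G, H, I} — 7 values for 7 variables — and E appears only in Erin's list, so Erin = E.
Among the 6 still-open variables, H fits only Ivy (and all 6 values in {C, D, F, G, H, I} must be used), so Ivy = H.

Ivy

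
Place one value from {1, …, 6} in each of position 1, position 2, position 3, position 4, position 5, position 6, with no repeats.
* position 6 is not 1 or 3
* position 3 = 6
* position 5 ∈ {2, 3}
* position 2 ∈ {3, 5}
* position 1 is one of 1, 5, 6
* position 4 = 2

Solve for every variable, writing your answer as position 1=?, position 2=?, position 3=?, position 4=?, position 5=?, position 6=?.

position 1=1, position 2=5, position 3=6, position 4=2, position 5=3, position 6=4

position 3 must be 6 (only option left). Strike 6 from position 1, position 6.
position 4 must be 2 (only option left). Strike 2 from position 5, position 6.
That leaves position 5 = 3. Strike 3 from position 2.
position 2 has just one choice, so position 2 = 5. So position 1, position 6 can't be 5.
position 6's domain is down to {4}, so position 6 = 4.
position 1 has just one choice, so position 1 = 1.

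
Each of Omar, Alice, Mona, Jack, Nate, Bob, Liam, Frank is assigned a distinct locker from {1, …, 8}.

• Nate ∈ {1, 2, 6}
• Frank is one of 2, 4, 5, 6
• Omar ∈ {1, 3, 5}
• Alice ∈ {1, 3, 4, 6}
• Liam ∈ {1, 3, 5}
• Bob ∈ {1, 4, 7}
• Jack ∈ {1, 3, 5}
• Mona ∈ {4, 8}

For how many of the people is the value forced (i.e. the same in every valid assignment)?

2

The 8 variables draw from only 8 values {1, 2, 3, 4, 5, 6, 7, 8}, so each is used; only Bob can be 7, hence Bob = 7.
The 7 still-open variables together cover exactly {1, 2, 3, 4, 5, 6, 8} — 7 values for 7 variables — and 8 appears only in Mona's list, so Mona = 8.
Omar, Jack, Liam between them cover only {1, 3, 5} — a naked triple. Remove those values from Alice, Nate, Frank.
Determined: Mona=8, Bob=7. The other people each still have more than one consistent value. That makes 2.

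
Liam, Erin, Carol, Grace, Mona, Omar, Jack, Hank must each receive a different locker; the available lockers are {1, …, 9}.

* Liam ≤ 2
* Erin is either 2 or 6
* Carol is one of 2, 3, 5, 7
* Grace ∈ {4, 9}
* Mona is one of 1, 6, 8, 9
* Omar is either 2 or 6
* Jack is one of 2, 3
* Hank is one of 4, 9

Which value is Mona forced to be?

The 2 variables Erin and Omar are confined to {2, 6}, which locks those values in; drop them from Liam, Carol, Mona, Jack.
Liam's domain is down to {1}, so Liam = 1. So Mona can't be 1.
That leaves Jack = 3. Strike 3 from Carol.
Grace and Hank share exactly the 2 values {4, 9}; by pigeonhole those values go to them, so strike 4, 9 from Mona.
So Mona = 8.

8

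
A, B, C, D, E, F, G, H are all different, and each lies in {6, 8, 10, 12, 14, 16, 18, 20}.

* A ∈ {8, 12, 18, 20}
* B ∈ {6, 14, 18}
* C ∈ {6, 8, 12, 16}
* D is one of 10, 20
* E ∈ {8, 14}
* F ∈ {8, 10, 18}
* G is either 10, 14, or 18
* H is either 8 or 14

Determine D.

20

The 8 variables draw from only 8 values {6, 8, 10, 12, 14, 16, 18, 20}, so each is used; only C can be 16, hence C = 16.
The 7 still-open variables draw from only 7 values {6, 8, 10, 12, 14, 18, 20}, so each is used; only B can be 6, hence B = 6.
The 6 still-open variables draw from only 6 values {8, 10, 12, 14, 18, 20}, so each is used; only A can be 12, hence A = 12.
The 5 still-open variables draw from only 5 values {8, 10, 14, 18, 20}, so each is used; only D can be 20, hence D = 20.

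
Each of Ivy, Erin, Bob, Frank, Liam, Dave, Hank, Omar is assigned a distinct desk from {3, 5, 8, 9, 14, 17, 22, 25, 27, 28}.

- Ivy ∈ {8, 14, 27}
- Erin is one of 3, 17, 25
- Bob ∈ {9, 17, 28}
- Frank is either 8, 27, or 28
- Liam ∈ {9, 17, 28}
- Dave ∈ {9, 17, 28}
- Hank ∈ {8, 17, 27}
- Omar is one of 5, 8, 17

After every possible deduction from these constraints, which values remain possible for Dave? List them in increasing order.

9, 17, 28

Bob, Liam, Dave share exactly the 3 values {9, 17, 28}; by pigeonhole those values go to them, so strike 9, 17, 28 from Erin, Frank, Hank, Omar.
Frank and Hank share exactly the 2 values {8, 27}; by pigeonhole those values go to them, so strike 8, 27 from Ivy, Omar.
Ivy must be 14 (only option left).
Omar has just one choice, so Omar = 5.
No further eliminations apply; Dave can still be any of 9, 17, 28.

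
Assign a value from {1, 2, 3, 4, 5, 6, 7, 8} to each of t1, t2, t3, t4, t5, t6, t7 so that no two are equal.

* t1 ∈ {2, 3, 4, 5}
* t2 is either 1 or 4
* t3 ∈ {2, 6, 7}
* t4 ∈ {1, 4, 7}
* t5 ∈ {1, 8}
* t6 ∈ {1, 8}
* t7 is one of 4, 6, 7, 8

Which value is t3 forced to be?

2

t5 and t6 share exactly the 2 values {1, 8}; by pigeonhole those values go to them, so strike 1, 8 from t2, t4, t7.
t2 has just one choice, so t2 = 4. So t1, t4, t7 can't be 4.
t4 has just one choice, so t4 = 7. Strike 7 from t3, t7.
t7 must be 6 (only option left). Remove 6 from t3.
So t3 = 2.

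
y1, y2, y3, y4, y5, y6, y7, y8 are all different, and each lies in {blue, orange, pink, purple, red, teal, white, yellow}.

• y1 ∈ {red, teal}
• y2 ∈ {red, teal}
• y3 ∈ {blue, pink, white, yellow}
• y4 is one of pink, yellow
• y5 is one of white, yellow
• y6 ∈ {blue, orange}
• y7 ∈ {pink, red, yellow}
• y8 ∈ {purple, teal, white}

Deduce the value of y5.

white

The 8 variables together cover exactly {blue, orange, pink, purple, red, teal, white, yellow} — 8 values for 8 variables — and orange appears only in y6's list, so y6 = orange.
The 7 still-open variables draw from only 7 values {blue, pink, purple, red, teal, white, yellow}, so each is used; only y3 can be blue, hence y3 = blue.
The 6 still-open variables together cover exactly {pink, purple, red, teal, white, yellow} — 6 values for 6 variables — and purple appears only in y8's list, so y8 = purple.
The 5 still-open variables draw from only 5 values {pink, red, teal, white, yellow}, so each is used; only y5 can be white, hence y5 = white.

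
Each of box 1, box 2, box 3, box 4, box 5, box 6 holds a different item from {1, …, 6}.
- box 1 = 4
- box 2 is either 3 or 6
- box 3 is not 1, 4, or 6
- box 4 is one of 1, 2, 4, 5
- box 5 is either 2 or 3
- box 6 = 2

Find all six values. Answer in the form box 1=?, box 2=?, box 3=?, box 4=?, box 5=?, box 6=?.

box 1 has just one choice, so box 1 = 4. Strike 4 from box 4.
box 6 has just one choice, so box 6 = 2. Remove 2 from box 3, box 4, box 5.
box 5 has just one choice, so box 5 = 3. So box 2, box 3 can't be 3.
That leaves box 2 = 6.
box 3 must be 5 (only option left). Remove 5 from box 4.
box 4's domain is down to {1}, so box 4 = 1.

box 1=4, box 2=6, box 3=5, box 4=1, box 5=3, box 6=2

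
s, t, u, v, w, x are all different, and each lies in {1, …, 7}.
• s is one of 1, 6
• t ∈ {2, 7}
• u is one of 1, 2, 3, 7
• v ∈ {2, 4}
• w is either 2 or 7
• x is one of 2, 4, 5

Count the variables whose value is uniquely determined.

t and w between them cover only {2, 7} — a naked pair. Remove those values from u, v, x.
v has just one choice, so v = 4. So x can't be 4.
x has just one choice, so x = 5.
Determined: v=4, x=5. The other variables each still have more than one consistent value. That makes 2.

2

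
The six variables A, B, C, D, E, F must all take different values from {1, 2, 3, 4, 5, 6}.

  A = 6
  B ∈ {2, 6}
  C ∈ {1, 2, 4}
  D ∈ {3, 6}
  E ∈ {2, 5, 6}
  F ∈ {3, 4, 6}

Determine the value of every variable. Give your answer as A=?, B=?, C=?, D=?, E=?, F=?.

A=6, B=2, C=1, D=3, E=5, F=4

A must be 6 (only option left). Strike 6 from B, D, E, F.
That leaves B = 2. Eliminate 2 elsewhere: C, E.
That leaves D = 3. So F can't be 3.
E has just one choice, so E = 5.
That leaves F = 4. So C can't be 4.
That leaves C = 1.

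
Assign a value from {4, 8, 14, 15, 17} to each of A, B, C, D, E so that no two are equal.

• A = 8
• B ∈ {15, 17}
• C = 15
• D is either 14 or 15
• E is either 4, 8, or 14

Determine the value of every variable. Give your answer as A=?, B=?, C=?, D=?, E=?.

A's domain is down to {8}, so A = 8. Remove 8 from E.
C has just one choice, so C = 15. Remove 15 from B, D.
D has just one choice, so D = 14. Eliminate 14 elsewhere: E.
E must be 4 (only option left).
B has just one choice, so B = 17.

A=8, B=17, C=15, D=14, E=4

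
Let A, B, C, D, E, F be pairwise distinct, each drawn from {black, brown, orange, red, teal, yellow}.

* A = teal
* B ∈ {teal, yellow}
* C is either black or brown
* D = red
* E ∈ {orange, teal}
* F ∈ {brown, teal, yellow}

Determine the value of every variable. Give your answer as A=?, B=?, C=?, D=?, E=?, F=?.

A has just one choice, so A = teal. Strike teal from B, E, F.
That leaves B = yellow. Strike yellow from F.
That leaves D = red.
That leaves E = orange.
F's domain is down to {brown}, so F = brown. So C can't be brown.
C's domain is down to {black}, so C = black.

A=teal, B=yellow, C=black, D=red, E=orange, F=brown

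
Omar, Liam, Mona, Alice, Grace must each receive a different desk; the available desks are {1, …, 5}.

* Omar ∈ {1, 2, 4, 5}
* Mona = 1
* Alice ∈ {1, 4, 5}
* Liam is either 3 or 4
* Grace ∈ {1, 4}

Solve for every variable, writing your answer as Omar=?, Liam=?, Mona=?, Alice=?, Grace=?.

Mona has just one choice, so Mona = 1. So Omar, Alice, Grace can't be 1.
Grace's domain is down to {4}, so Grace = 4. Remove 4 from Omar, Liam, Alice.
Liam's domain is down to {3}, so Liam = 3.
Alice must be 5 (only option left). Eliminate 5 elsewhere: Omar.
Omar's domain is down to {2}, so Omar = 2.

Omar=2, Liam=3, Mona=1, Alice=5, Grace=4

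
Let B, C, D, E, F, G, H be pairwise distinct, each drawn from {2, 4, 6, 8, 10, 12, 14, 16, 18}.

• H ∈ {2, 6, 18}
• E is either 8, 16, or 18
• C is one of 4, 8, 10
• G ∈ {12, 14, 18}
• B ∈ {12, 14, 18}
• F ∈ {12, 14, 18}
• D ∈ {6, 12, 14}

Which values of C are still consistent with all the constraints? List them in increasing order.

B, F, G between them cover only {12, 14, 18} — a naked triple. Remove those values from D, E, H.
D must be 6 (only option left). Eliminate 6 elsewhere: H.
H has just one choice, so H = 2.
No further eliminations apply; C can still be any of 4, 8, 10.

4, 8, 10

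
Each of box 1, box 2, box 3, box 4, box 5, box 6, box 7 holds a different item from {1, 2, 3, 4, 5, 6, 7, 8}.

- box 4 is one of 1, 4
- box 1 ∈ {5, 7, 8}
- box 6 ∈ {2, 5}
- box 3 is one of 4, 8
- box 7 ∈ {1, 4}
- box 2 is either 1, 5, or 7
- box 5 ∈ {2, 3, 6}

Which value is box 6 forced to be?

box 4 and box 7 between them cover only {1, 4} — a naked pair. Remove those values from box 2, box 3.
box 3 has just one choice, so box 3 = 8. Remove 8 from box 1.
box 1 and box 2 between them cover only {5, 7} — a naked pair. Remove those values from box 6.
So box 6 = 2.

2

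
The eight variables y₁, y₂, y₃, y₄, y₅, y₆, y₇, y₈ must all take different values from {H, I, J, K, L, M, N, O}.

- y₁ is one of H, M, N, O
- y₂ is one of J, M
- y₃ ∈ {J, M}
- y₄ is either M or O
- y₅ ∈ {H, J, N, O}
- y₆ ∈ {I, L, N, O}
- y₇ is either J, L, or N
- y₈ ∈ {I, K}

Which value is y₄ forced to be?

O

Among the 8 variables, K fits only y₈ (and all 8 values in {H, I, J, K, L, M, N, O} must be used), so y₈ = K.
The 7 still-open variables draw from only 7 values {H, I, J, L, M, N, O}, so each is used; only y₆ can be I, hence y₆ = I.
Among the 6 still-open variables, L fits only y₇ (and all 6 values in {H, J, L, M, N, O} must be used), so y₇ = L.
y₂ and y₃ between them cover only {J, M} — a naked pair. Remove those values from y₁, y₄, y₅.
So y₄ = O.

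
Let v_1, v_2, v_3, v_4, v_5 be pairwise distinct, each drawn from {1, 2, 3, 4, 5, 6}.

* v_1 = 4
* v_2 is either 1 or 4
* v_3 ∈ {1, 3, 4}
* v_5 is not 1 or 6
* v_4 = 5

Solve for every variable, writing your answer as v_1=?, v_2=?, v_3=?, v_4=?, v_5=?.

v_1=4, v_2=1, v_3=3, v_4=5, v_5=2

v_1 must be 4 (only option left). So v_2, v_3, v_5 can't be 4.
v_2's domain is down to {1}, so v_2 = 1. So v_3 can't be 1.
v_3's domain is down to {3}, so v_3 = 3. So v_5 can't be 3.
v_4's domain is down to {5}, so v_4 = 5. So v_5 can't be 5.
That leaves v_5 = 2.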